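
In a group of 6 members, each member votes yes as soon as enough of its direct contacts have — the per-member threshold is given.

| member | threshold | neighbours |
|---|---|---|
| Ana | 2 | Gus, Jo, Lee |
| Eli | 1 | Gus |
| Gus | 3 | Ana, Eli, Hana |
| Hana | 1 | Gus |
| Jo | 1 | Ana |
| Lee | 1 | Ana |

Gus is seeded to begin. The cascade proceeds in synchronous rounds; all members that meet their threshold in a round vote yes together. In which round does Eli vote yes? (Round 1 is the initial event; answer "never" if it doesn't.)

2

Round 1 — Gus votes yes (initial).
Round 2 — checking thresholds:
  Ana: 1 of 3 neighbours < 2, below threshold.
  Eli: 1 of 1 neighbours ≥ 1, votes yes.
  Hana: 1 of 1 neighbours ≥ 1, votes yes.
Round 3 — no new yes votes; cascade stops.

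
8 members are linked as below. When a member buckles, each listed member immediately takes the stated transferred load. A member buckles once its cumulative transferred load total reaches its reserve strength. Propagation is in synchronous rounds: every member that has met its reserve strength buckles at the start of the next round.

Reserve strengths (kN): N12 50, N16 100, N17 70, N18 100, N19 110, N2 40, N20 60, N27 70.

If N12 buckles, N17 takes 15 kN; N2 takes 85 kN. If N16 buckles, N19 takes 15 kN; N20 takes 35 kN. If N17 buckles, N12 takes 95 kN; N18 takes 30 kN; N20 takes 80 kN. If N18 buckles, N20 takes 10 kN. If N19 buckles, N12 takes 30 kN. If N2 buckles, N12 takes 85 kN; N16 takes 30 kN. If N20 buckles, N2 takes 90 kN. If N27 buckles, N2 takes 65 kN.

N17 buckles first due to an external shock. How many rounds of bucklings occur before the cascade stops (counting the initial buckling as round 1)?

Round 1 — N17 buckles (initial).
  N12: +95 → 95 ≥ 50
  N18: +30 → 30 < 100
  N20: +80 → 80 ≥ 60
Round 2 — N12, N20 buckle.
  N2: +85+90 → 175 ≥ 40
Round 3 — N2 buckles.
  N16: +30 → 30 < 100
No further bucklings.

3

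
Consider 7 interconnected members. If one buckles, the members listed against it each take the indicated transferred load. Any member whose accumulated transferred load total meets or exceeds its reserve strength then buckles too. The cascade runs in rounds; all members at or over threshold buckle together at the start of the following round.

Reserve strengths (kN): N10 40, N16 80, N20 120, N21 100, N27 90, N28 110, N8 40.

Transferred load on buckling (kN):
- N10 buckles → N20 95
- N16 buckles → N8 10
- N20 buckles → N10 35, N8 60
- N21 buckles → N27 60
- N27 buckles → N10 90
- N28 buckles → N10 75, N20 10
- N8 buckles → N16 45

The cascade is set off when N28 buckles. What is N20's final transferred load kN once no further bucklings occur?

Round 1 — N28 buckles (initial).
  N10: +75 → 75 ≥ 40
  N20: +10 → 10 < 120
Round 2 — N10 buckles.
  N20: +95 → 105 < 120
No further bucklings.

105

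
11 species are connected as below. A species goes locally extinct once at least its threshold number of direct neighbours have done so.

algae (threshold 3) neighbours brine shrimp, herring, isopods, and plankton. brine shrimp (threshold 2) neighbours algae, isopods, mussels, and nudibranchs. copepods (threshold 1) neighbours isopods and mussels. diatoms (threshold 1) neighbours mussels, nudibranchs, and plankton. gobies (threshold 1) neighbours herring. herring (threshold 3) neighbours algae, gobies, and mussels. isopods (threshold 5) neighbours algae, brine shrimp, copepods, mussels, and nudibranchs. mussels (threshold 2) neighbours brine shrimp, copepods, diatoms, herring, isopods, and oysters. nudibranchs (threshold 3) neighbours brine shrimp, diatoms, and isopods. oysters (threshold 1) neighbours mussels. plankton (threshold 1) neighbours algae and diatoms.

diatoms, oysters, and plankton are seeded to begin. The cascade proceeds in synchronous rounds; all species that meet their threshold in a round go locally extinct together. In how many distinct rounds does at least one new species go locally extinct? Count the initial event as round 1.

3

Round 1 — diatoms, oysters, plankton go locally extinct (initial).
Round 2 — checking thresholds:
  algae: 1 of 4 neighbours < 3, below threshold.
  mussels: 2 of 6 neighbours ≥ 2, goes locally extinct.
  nudibranchs: 1 of 3 neighbours < 3, below threshold.
Round 3 — checking thresholds:
  algae: 1 of 4 neighbours < 3, below threshold.
  brine shrimp: 1 of 4 neighbours < 2, below threshold.
  copepods: 1 of 2 neighbours ≥ 1, goes locally extinct.
  herring: 1 of 3 neighbours < 3, below threshold.
  isopods: 1 of 5 neighbours < 5, below threshold.
  nudibranchs: 1 of 3 neighbours < 3, below threshold.
Round 4 — no new extinctions; cascade stops.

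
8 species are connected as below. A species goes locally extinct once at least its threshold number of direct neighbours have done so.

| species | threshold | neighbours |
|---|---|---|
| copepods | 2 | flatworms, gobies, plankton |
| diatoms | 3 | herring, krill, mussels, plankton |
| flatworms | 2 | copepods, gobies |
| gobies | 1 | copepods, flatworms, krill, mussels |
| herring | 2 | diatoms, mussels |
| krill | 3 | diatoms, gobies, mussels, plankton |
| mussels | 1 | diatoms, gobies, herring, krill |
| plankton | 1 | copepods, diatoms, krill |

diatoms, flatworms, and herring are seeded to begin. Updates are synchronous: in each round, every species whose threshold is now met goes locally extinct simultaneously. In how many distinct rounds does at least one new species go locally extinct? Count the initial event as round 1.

3

Round 1 — diatoms, flatworms, herring go locally extinct (initial).
Round 2 — checking thresholds:
  copepods: 1 of 3 neighbours < 2, holds.
  gobies: 1 of 4 neighbours ≥ 1, goes locally extinct.
  krill: 1 of 4 neighbours < 3, holds.
  mussels: 2 of 4 neighbours ≥ 1, goes locally extinct.
  plankton: 1 of 3 neighbours ≥ 1, goes locally extinct.
Round 3 — checking thresholds:
  copepods: 3 of 3 neighbours ≥ 2, goes locally extinct.
  krill: 4 of 4 neighbours ≥ 3, goes locally extinct.
Round 4 — no new extinctions; cascade stops.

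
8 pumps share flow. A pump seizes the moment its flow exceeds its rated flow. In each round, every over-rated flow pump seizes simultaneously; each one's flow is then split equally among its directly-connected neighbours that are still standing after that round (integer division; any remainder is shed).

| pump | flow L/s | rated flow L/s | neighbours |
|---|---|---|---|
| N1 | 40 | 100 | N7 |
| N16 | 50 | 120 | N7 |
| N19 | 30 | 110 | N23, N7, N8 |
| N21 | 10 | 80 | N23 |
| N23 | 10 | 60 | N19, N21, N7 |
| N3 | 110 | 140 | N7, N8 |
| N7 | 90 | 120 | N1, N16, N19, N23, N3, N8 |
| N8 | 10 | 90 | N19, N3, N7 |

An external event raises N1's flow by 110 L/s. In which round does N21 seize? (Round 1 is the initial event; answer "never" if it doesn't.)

Round 1 — N1 at 150 > 100. N1 seizes.
  N1 sheds 150 L/s to N7: 150 each.
    N7: 90+150 = 240 > 120
Round 2 — N7 seizes.
  N7 sheds 240 L/s to N16, N19, N23, N3, N8: 48 each.
    N16: 50+48 = 98 ≤ 120
    N19: 30+48 = 78 ≤ 110
    N23: 10+48 = 58 ≤ 60
    N3: 110+48 = 158 > 140
    N8: 10+48 = 58 ≤ 90
Round 3 — N3 seizes.
  N3 sheds 158 L/s to N8: 158 each.
    N8: 58+158 = 216 > 90
Round 4 — N8 seizes.
  N8 sheds 216 L/s to N19: 216 each.
    N19: 78+216 = 294 > 110
Round 5 — N19 seizes.
  N19 sheds 294 L/s to N23: 294 each.
    N23: 58+294 = 352 > 60
Round 6 — N23 seizes.
  N23 sheds 352 L/s to N21: 352 each.
    N21: 10+352 = 362 > 80
Round 7 — N21 seizes.
  N21 sheds 362 L/s: no online neighbours, lost.
No further seizures.

7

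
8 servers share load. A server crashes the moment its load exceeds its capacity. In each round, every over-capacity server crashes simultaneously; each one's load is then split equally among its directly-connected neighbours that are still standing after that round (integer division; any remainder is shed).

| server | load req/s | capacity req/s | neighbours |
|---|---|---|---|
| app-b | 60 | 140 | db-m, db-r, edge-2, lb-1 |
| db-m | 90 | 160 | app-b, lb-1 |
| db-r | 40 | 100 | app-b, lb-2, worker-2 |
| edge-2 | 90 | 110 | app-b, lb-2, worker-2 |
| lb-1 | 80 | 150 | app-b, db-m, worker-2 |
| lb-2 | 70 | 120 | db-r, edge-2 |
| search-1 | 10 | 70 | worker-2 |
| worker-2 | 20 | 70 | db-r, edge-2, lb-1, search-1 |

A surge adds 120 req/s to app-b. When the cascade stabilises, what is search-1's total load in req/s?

Round 1 — app-b at 180 > 140. app-b crashes.
  app-b sheds 180 req/s to db-m, db-r, edge-2, lb-1: 45 each.
    db-m: 90+45 = 135 ≤ 160
    db-r: 40+45 = 85 ≤ 100
    edge-2: 90+45 = 135 > 110
    lb-1: 80+45 = 125 ≤ 150
Round 2 — edge-2 crashes.
  edge-2 sheds 135 req/s to lb-2, worker-2: 67 each (1 lost).
    lb-2: 70+67 = 137 > 120
    worker-2: 20+67 = 87 > 70
Round 3 — lb-2, worker-2 crash.
  lb-2 sheds 137 req/s to db-r: 137 each.
    db-r: 85+137 = 222 > 100
  worker-2 sheds 87 req/s to db-r, lb-1, search-1: 29 each.
    db-r: 222+29 = 251 > 100
    lb-1: 125+29 = 154 > 150
    search-1: 10+29 = 39 ≤ 70
Round 4 — db-r, lb-1 crash.
  db-r sheds 251 req/s: no online neighbours, lost.
  lb-1 sheds 154 req/s to db-m: 154 each.
    db-m: 135+154 = 289 > 160
Round 5 — db-m crashes.
  db-m sheds 289 req/s: no online neighbours, lost.
No further crashes.

39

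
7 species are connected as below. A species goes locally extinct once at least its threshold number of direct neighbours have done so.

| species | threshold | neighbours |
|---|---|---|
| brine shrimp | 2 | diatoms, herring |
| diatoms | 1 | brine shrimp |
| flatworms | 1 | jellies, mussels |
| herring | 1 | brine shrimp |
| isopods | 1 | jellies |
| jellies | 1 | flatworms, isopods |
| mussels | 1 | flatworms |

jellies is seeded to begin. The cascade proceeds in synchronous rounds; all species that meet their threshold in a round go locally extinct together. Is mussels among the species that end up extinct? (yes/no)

Round 1 — jellies goes locally extinct (initial).
Round 2 — checking thresholds:
  flatworms: 1 of 2 neighbours ≥ 1, goes locally extinct.
  isopods: 1 of 1 neighbours ≥ 1, goes locally extinct.
Round 3 — checking thresholds:
  mussels: 1 of 1 neighbours ≥ 1, goes locally extinct.
Round 4 — no new extinctions; cascade stops.

yes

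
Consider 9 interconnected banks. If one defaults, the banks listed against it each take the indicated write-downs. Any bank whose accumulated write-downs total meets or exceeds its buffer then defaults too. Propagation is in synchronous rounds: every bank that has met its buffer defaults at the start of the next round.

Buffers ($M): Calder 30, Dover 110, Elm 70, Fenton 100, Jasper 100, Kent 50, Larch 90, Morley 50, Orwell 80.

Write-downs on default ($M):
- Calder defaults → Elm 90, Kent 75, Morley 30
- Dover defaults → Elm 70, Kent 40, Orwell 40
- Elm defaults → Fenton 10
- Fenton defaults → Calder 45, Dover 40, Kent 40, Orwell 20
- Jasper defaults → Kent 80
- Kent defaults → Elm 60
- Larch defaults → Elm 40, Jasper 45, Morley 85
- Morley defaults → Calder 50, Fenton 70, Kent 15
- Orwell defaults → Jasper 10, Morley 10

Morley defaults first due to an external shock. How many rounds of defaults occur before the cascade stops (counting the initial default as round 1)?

Round 1 — Morley defaults (initial).
  Calder: +50 → 50 ≥ 30
  Fenton: +70 → 70 < 100
  Kent: +15 → 15 < 50
Round 2 — Calder defaults.
  Elm: +90 → 90 ≥ 70
  Kent: +75 → 90 ≥ 50
Round 3 — Elm, Kent default.
  Fenton: +10 → 80 < 100
No further defaults.

3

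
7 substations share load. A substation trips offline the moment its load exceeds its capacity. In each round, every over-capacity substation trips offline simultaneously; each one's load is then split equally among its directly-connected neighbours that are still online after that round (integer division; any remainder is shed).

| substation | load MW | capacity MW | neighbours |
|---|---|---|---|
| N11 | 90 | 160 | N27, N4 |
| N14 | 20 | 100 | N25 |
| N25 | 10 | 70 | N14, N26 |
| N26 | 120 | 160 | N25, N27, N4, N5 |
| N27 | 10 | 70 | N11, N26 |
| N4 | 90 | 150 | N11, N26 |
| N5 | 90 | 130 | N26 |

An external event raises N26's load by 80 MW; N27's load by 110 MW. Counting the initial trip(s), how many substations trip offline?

Round 1 — N26 at 200 > 160; N27 at 120 > 70. N26, N27 trip offline.
  N26 sheds 200 MW to N25, N4, N5: 66 each (2 lost).
    N25: 10+66 = 76 > 70
    N4: 90+66 = 156 > 150
    N5: 90+66 = 156 > 130
  N27 sheds 120 MW to N11: 120 each.
    N11: 90+120 = 210 > 160
Round 2 — N11, N25, N4, N5 trip offline.
  N11 sheds 210 MW: no online neighbours, lost.
  N25 sheds 76 MW to N14: 76 each.
    N14: 20+76 = 96 ≤ 100
  N4 sheds 156 MW: no online neighbours, lost.
  N5 sheds 156 MW: no online neighbours, lost.
No further trips.

6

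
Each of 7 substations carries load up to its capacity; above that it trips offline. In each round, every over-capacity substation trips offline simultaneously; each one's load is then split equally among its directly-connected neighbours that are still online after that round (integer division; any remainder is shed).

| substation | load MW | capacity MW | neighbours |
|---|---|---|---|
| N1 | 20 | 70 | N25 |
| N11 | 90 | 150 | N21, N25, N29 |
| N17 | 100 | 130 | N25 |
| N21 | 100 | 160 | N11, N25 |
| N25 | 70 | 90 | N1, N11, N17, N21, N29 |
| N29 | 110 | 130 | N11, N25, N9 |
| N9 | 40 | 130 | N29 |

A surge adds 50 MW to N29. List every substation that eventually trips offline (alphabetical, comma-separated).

N11, N21, N25, N29

Round 1 — N29 at 160 > 130. N29 trips offline.
  N29 sheds 160 MW to N11, N25, N9: 53 each (1 lost).
    N11: 90+53 = 143 ≤ 150
    N25: 70+53 = 123 > 90
    N9: 40+53 = 93 ≤ 130
Round 2 — N25 trips offline.
  N25 sheds 123 MW to N1, N11, N17, N21: 30 each (3 lost).
    N1: 20+30 = 50 ≤ 70
    N11: 143+30 = 173 > 150
    N17: 100+30 = 130 ≤ 130
    N21: 100+30 = 130 ≤ 160
Round 3 — N11 trips offline.
  N11 sheds 173 MW to N21: 173 each.
    N21: 130+173 = 303 > 160
Round 4 — N21 trips offline.
  N21 sheds 303 MW: no online neighbours, lost.
No further trips.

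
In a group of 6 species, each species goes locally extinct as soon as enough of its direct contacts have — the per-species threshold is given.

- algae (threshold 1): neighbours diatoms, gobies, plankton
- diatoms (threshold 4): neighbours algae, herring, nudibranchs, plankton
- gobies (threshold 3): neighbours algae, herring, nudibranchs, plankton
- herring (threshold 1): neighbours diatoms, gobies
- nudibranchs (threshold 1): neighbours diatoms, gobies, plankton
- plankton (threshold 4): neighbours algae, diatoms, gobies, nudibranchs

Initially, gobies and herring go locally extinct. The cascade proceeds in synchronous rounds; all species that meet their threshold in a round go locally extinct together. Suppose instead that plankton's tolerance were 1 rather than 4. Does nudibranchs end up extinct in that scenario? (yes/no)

With plankton's tolerance at 1:
Round 1 — gobies, herring go locally extinct (initial).
Round 2 — checking thresholds:
  algae: 1 of 3 neighbours ≥ 1, goes locally extinct.
  diatoms: 1 of 4 neighbours < 4, holds.
  nudibranchs: 1 of 3 neighbours ≥ 1, goes locally extinct.
  plankton: 1 of 4 neighbours ≥ 1, goes locally extinct.
Round 3 — checking thresholds:
  diatoms: 4 of 4 neighbours ≥ 4, goes locally extinct.
Round 4 — no new extinctions; cascade stops.

yes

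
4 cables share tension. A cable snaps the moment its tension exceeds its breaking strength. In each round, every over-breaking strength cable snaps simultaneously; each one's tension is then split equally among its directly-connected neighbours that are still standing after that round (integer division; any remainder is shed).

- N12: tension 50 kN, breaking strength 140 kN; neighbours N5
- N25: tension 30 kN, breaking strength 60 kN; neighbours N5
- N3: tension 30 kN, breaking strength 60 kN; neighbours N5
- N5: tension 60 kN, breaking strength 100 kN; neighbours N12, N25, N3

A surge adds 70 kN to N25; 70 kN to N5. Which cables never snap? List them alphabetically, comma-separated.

Round 1 — N25 at 100 > 60; N5 at 130 > 100. N25, N5 snap.
  N25 sheds 100 kN: no online neighbours, lost.
  N5 sheds 130 kN to N12, N3: 65 each.
    N12: 50+65 = 115 ≤ 140
    N3: 30+65 = 95 > 60
Round 2 — N3 snaps.
  N3 sheds 95 kN: no online neighbours, lost.
No further breaks.

N12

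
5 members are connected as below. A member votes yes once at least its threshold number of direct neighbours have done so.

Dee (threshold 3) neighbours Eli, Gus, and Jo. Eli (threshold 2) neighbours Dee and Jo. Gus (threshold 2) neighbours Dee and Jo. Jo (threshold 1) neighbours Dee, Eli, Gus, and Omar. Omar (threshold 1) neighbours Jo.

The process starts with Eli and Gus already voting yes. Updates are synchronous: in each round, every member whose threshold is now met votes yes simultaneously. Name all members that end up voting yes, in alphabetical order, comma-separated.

Round 1 — Eli, Gus vote yes (initial).
Round 2 — checking thresholds:
  Dee: 2 of 3 neighbours < 3, holds.
  Jo: 2 of 4 neighbours ≥ 1, votes yes.
Round 3 — checking thresholds:
  Dee: 3 of 3 neighbours ≥ 3, votes yes.
  Omar: 1 of 1 neighbours ≥ 1, votes yes.
Round 4 — no new yes votes; cascade stops.

Dee, Eli, Gus, Jo, Omar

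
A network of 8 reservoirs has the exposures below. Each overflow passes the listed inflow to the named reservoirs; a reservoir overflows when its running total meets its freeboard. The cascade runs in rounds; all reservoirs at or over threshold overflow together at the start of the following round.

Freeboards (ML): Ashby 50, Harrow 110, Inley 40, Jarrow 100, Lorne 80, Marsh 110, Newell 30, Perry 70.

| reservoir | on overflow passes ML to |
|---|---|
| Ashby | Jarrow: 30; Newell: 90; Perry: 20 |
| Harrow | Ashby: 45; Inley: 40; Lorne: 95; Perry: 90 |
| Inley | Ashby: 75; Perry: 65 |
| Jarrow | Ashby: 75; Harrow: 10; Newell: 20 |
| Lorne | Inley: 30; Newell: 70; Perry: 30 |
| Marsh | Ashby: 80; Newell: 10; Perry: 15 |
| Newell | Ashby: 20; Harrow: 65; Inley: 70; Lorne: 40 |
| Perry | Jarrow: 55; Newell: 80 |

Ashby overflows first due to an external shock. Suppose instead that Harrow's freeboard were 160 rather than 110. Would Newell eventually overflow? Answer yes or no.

With Harrow's freeboard at 160:
Round 1 — Ashby overflows (initial).
  Jarrow: +30 → 30 < 100
  Newell: +90 → 90 ≥ 30
  Perry: +20 → 20 < 70
Round 2 — Newell overflows.
  Harrow: +65 → 65 < 160
  Inley: +70 → 70 ≥ 40
  Lorne: +40 → 40 < 80
Round 3 — Inley overflows.
  Perry: +65 → 85 ≥ 70
Round 4 — Perry overflows.
  Jarrow: +55 → 85 < 100
No further overflows.

yes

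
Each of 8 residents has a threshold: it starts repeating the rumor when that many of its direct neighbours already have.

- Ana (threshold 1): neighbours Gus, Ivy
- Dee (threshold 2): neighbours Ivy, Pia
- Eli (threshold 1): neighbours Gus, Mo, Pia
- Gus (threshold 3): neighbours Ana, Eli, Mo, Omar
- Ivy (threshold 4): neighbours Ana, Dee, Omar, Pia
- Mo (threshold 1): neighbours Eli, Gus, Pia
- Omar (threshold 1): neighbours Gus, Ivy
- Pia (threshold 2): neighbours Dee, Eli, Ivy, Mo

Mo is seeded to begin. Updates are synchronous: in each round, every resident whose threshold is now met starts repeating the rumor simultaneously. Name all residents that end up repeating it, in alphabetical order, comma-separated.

Eli, Mo, Pia

Round 1 — Mo starts repeating the rumor (initial).
Round 2 — checking thresholds:
  Eli: 1 of 3 neighbours ≥ 1, starts repeating the rumor.
  Gus: 1 of 4 neighbours < 3, holds.
  Pia: 1 of 4 neighbours < 2, holds.
Round 3 — checking thresholds:
  Gus: 2 of 4 neighbours < 3, holds.
  Pia: 2 of 4 neighbours ≥ 2, starts repeating the rumor.
Round 4 — no new spreads; cascade stops.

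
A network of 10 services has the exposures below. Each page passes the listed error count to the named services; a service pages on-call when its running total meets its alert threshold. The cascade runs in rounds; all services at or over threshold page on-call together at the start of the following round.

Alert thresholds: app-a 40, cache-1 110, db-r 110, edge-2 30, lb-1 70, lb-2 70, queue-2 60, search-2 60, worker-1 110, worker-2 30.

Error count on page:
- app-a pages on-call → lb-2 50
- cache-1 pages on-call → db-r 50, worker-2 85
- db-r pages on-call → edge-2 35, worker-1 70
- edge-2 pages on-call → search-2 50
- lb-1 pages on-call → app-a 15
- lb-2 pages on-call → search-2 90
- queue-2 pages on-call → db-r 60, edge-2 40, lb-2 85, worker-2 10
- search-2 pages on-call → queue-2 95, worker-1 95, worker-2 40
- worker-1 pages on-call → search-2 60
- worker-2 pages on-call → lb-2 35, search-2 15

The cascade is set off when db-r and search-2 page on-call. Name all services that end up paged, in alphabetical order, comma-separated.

Round 1 — db-r, search-2 page on-call (initial).
  edge-2: +35 → 35 ≥ 30
  queue-2: +95 → 95 ≥ 60
  worker-1: +70+95 → 165 ≥ 110
  worker-2: +40 → 40 ≥ 30
Round 2 — edge-2, queue-2, worker-1, worker-2 page on-call.
  lb-2: +85+35 → 120 ≥ 70
Round 3 — lb-2 pages on-call.
No further pages.

db-r, edge-2, lb-2, queue-2, search-2, worker-1, worker-2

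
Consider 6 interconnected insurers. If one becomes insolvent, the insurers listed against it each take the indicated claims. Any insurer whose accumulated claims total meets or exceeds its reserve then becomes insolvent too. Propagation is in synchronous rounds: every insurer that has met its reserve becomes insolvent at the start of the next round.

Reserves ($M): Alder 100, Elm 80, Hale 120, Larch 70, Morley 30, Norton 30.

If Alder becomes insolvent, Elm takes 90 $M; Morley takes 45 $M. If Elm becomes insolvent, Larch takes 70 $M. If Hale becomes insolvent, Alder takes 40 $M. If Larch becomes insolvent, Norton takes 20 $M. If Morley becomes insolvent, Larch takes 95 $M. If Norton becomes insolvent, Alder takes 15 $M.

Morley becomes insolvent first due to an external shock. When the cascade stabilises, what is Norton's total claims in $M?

20

Round 1 — Morley becomes insolvent (initial).
  Larch: +95 → 95 ≥ 70
Round 2 — Larch becomes insolvent.
  Norton: +20 → 20 < 30
No further insolvencies.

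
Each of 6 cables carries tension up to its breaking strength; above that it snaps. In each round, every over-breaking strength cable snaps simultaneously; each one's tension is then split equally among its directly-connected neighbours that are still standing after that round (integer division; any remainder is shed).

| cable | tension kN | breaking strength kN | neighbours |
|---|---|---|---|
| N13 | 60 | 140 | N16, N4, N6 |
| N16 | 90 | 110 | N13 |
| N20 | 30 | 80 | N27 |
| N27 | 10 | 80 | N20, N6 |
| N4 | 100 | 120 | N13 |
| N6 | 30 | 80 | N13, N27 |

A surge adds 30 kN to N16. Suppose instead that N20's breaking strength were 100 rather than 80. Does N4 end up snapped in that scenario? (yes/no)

yes

With N20's breaking strength at 100:
Round 1 — N16 at 120 > 110. N16 snaps.
  N16 sheds 120 kN to N13: 120 each.
    N13: 60+120 = 180 > 140
Round 2 — N13 snaps.
  N13 sheds 180 kN to N4, N6: 90 each.
    N4: 100+90 = 190 > 120
    N6: 30+90 = 120 > 80
Round 3 — N4, N6 snap.
  N4 sheds 190 kN: no online neighbours, lost.
  N6 sheds 120 kN to N27: 120 each.
    N27: 10+120 = 130 > 80
Round 4 — N27 snaps.
  N27 sheds 130 kN to N20: 130 each.
    N20: 30+130 = 160 > 100
Round 5 — N20 snaps.
  N20 sheds 160 kN: no online neighbours, lost.
No further breaks.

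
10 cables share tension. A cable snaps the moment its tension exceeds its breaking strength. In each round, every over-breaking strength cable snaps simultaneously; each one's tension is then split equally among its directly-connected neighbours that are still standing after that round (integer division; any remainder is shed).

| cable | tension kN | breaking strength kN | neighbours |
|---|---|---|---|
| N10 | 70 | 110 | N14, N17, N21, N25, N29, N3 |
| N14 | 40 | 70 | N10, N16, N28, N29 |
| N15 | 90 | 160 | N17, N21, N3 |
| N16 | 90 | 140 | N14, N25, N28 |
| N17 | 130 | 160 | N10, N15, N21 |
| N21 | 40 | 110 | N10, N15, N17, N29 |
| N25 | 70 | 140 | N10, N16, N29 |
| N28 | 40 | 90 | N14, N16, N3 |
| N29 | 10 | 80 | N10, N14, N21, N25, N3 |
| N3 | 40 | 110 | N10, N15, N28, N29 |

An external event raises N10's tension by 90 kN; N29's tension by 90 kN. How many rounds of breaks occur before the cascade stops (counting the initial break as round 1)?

Round 1 — N10 at 160 > 110; N29 at 100 > 80. N10, N29 snap.
  N10 sheds 160 kN to N14, N17, N21, N25, N3: 32 each.
    N14: 40+32 = 72 > 70
    N17: 130+32 = 162 > 160
    N21: 40+32 = 72 ≤ 110
    N25: 70+32 = 102 ≤ 140
    N3: 40+32 = 72 ≤ 110
  N29 sheds 100 kN to N14, N21, N25, N3: 25 each.
    N14: 72+25 = 97 > 70
    N21: 72+25 = 97 ≤ 110
    N25: 102+25 = 127 ≤ 140
    N3: 72+25 = 97 ≤ 110
Round 2 — N14, N17 snap.
  N14 sheds 97 kN to N16, N28: 48 each (1 lost).
    N16: 90+48 = 138 ≤ 140
    N28: 40+48 = 88 ≤ 90
  N17 sheds 162 kN to N15, N21: 81 each.
    N15: 90+81 = 171 > 160
    N21: 97+81 = 178 > 110
Round 3 — N15, N21 snap.
  N15 sheds 171 kN to N3: 171 each.
    N3: 97+171 = 268 > 110
  N21 sheds 178 kN: no online neighbours, lost.
Round 4 — N3 snaps.
  N3 sheds 268 kN to N28: 268 each.
    N28: 88+268 = 356 > 90
Round 5 — N28 snaps.
  N28 sheds 356 kN to N16: 356 each.
    N16: 138+356 = 494 > 140
Round 6 — N16 snaps.
  N16 sheds 494 kN to N25: 494 each.
    N25: 127+494 = 621 > 140
Round 7 — N25 snaps.
  N25 sheds 621 kN: no online neighbours, lost.
No further breaks.

7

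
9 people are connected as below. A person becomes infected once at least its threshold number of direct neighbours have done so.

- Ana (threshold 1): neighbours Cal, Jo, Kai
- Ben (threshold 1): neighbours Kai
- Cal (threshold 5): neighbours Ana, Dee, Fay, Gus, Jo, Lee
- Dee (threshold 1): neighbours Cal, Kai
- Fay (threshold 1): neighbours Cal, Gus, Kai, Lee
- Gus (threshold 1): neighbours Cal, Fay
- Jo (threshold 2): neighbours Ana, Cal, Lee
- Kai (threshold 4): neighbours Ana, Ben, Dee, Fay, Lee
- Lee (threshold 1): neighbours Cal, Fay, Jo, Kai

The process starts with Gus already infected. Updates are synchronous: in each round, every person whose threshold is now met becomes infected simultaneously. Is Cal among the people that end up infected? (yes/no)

no

Round 1 — Gus becomes infected (initial).
Round 2 — checking thresholds:
  Cal: 1 of 6 neighbours < 5, not yet.
  Fay: 1 of 4 neighbours ≥ 1, becomes infected.
Round 3 — checking thresholds:
  Cal: 2 of 6 neighbours < 5, not yet.
  Kai: 1 of 5 neighbours < 4, not yet.
  Lee: 1 of 4 neighbours ≥ 1, becomes infected.
Round 4 — no new infections; cascade stops.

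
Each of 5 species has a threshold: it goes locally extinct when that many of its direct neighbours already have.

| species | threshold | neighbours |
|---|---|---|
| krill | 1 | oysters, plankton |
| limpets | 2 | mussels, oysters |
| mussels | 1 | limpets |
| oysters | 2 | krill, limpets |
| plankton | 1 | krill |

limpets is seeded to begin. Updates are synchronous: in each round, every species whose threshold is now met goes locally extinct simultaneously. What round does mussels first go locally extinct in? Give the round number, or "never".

2

Round 1 — limpets goes locally extinct (initial).
Round 2 — checking thresholds:
  mussels: 1 of 1 neighbours ≥ 1, goes locally extinct.
  oysters: 1 of 2 neighbours < 2, holds.
Round 3 — no new extinctions; cascade stops.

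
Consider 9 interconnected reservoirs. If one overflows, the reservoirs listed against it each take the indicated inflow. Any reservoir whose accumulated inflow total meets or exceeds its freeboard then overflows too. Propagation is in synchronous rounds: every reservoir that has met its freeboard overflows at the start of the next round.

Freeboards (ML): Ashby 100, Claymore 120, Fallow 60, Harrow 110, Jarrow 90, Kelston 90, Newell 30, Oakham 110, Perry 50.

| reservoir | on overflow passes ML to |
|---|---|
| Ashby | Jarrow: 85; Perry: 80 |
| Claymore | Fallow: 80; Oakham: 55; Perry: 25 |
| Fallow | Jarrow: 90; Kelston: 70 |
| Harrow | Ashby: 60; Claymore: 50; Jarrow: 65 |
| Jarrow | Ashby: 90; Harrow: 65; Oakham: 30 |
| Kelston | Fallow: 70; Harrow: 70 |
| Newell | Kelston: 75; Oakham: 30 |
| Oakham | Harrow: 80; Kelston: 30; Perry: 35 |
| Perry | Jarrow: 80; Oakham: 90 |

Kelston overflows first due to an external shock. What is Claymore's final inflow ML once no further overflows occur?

50

Round 1 — Kelston overflows (initial).
  Fallow: +70 → 70 ≥ 60
  Harrow: +70 → 70 < 110
Round 2 — Fallow overflows.
  Jarrow: +90 → 90 ≥ 90
Round 3 — Jarrow overflows.
  Ashby: +90 → 90 < 100
  Harrow: +65 → 135 ≥ 110
  Oakham: +30 → 30 < 110
Round 4 — Harrow overflows.
  Ashby: +60 → 150 ≥ 100
  Claymore: +50 → 50 < 120
Round 5 — Ashby overflows.
  Perry: +80 → 80 ≥ 50
Round 6 — Perry overflows.
  Oakham: +90 → 120 ≥ 110
Round 7 — Oakham overflows.
No further overflows.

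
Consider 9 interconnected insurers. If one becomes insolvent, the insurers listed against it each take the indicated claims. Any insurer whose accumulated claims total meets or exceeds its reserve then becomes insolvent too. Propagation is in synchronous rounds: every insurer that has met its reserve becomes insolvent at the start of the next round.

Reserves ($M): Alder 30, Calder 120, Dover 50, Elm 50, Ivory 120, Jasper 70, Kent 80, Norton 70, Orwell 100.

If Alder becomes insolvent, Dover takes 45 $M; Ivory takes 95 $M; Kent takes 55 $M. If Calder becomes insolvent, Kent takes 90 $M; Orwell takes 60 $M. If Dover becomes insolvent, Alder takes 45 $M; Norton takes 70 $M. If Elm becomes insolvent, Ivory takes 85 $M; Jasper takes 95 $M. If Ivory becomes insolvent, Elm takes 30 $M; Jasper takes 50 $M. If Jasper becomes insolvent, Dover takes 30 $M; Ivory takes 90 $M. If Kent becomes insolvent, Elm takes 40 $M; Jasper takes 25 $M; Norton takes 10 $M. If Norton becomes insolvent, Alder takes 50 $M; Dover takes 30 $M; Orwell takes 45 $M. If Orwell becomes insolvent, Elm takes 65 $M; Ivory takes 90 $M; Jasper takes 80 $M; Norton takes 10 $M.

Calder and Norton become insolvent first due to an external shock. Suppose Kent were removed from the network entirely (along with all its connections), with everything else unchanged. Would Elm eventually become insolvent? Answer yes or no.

yes

With Kent removed:
Round 1 — Calder, Norton become insolvent (initial).
  Alder: +50 → 50 ≥ 30
  Dover: +30 → 30 < 50
  Orwell: +60+45 → 105 ≥ 100
Round 2 — Alder, Orwell become insolvent.
  Dover: +45 → 75 ≥ 50
  Elm: +65 → 65 ≥ 50
  Ivory: +95+90 → 185 ≥ 120
  Jasper: +80 → 80 ≥ 70
Round 3 — Dover, Elm, Ivory, Jasper become insolvent.
No further insolvencies.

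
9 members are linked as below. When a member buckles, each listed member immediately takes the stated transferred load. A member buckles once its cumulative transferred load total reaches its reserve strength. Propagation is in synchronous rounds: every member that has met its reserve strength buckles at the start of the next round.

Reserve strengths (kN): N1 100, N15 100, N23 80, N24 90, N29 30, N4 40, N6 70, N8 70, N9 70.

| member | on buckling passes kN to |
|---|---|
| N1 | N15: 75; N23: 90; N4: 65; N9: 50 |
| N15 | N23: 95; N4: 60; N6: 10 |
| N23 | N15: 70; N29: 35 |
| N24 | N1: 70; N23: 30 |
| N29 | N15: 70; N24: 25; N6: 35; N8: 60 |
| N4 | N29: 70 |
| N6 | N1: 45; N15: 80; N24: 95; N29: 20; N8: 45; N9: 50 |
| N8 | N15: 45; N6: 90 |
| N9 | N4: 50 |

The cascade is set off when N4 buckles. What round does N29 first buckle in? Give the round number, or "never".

2

Round 1 — N4 buckles (initial).
  N29: +70 → 70 ≥ 30
Round 2 — N29 buckles.
  N15: +70 → 70 < 100
  N24: +25 → 25 < 90
  N6: +35 → 35 < 70
  N8: +60 → 60 < 70
No further bucklings.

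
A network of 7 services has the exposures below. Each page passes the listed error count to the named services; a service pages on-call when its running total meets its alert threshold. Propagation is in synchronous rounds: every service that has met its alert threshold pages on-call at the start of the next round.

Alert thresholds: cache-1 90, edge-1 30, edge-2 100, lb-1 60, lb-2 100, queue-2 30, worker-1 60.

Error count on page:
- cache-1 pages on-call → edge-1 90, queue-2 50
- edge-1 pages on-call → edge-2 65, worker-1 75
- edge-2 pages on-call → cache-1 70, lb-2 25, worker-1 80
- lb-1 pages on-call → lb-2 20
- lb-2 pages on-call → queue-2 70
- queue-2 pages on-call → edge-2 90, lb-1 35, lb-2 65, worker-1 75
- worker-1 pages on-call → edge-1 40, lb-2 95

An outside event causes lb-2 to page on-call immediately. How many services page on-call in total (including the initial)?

Round 1 — lb-2 pages on-call (initial).
  queue-2: +70 → 70 ≥ 30
Round 2 — queue-2 pages on-call.
  edge-2: +90 → 90 < 100
  lb-1: +35 → 35 < 60
  worker-1: +75 → 75 ≥ 60
Round 3 — worker-1 pages on-call.
  edge-1: +40 → 40 ≥ 30
Round 4 — edge-1 pages on-call.
  edge-2: +65 → 155 ≥ 100
Round 5 — edge-2 pages on-call.
  cache-1: +70 → 70 < 90
No further pages.

5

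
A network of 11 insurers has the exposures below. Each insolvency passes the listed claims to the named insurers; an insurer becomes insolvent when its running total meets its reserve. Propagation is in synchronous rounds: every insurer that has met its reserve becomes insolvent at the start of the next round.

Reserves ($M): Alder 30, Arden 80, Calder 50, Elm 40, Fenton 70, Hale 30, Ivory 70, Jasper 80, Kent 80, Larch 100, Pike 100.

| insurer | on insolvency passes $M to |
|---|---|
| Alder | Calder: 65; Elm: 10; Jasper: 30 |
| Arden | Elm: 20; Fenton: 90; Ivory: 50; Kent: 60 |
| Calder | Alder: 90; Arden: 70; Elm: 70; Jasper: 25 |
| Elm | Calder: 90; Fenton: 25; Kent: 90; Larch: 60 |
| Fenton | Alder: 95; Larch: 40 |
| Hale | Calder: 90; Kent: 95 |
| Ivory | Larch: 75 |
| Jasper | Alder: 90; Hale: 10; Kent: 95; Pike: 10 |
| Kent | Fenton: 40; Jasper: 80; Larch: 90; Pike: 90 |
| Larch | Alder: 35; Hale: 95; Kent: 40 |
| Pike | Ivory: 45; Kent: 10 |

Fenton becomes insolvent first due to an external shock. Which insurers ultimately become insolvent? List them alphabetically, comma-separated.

Alder, Calder, Elm, Fenton, Hale, Jasper, Kent, Larch, Pike

Round 1 — Fenton becomes insolvent (initial).
  Alder: +95 → 95 ≥ 30
  Larch: +40 → 40 < 100
Round 2 — Alder becomes insolvent.
  Calder: +65 → 65 ≥ 50
  Elm: +10 → 10 < 40
  Jasper: +30 → 30 < 80
Round 3 — Calder becomes insolvent.
  Arden: +70 → 70 < 80
  Elm: +70 → 80 ≥ 40
  Jasper: +25 → 55 < 80
Round 4 — Elm becomes insolvent.
  Kent: +90 → 90 ≥ 80
  Larch: +60 → 100 ≥ 100
Round 5 — Kent, Larch become insolvent.
  Hale: +95 → 95 ≥ 30
  Jasper: +80 → 135 ≥ 80
  Pike: +90 → 90 < 100
Round 6 — Hale, Jasper become insolvent.
  Pike: +10 → 100 ≥ 100
Round 7 — Pike becomes insolvent.
  Ivory: +45 → 45 < 70
No further insolvencies.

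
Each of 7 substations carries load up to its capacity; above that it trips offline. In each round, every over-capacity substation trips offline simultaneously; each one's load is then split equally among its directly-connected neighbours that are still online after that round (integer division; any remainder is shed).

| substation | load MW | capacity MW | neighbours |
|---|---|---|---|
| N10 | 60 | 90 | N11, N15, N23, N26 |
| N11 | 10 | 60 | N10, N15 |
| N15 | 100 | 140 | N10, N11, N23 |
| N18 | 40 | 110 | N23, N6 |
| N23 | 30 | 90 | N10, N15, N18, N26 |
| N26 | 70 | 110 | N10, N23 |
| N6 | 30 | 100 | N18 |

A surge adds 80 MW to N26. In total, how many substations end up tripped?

5

Round 1 — N26 at 150 > 110. N26 trips offline.
  N26 sheds 150 MW to N10, N23: 75 each.
    N10: 60+75 = 135 > 90
    N23: 30+75 = 105 > 90
Round 2 — N10, N23 trip offline.
  N10 sheds 135 MW to N11, N15: 67 each (1 lost).
    N11: 10+67 = 77 > 60
    N15: 100+67 = 167 > 140
  N23 sheds 105 MW to N15, N18: 52 each (1 lost).
    N15: 167+52 = 219 > 140
    N18: 40+52 = 92 ≤ 110
Round 3 — N11, N15 trip offline.
  N11 sheds 77 MW: no online neighbours, lost.
  N15 sheds 219 MW: no online neighbours, lost.
No further trips.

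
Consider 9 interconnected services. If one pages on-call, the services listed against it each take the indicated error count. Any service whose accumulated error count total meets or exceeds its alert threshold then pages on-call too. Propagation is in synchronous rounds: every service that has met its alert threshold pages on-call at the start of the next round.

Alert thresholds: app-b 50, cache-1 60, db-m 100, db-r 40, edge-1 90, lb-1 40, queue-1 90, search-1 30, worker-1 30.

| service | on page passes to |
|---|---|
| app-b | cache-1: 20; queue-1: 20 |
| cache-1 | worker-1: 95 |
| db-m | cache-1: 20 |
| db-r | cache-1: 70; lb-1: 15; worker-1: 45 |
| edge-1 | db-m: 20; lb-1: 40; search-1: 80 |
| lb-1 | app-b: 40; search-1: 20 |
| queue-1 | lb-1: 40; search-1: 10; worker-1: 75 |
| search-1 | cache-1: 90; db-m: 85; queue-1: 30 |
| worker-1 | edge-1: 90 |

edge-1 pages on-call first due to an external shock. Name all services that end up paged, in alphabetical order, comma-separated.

cache-1, db-m, edge-1, lb-1, search-1, worker-1

Round 1 — edge-1 pages on-call (initial).
  db-m: +20 → 20 < 100
  lb-1: +40 → 40 ≥ 40
  search-1: +80 → 80 ≥ 30
Round 2 — lb-1, search-1 page on-call.
  app-b: +40 → 40 < 50
  cache-1: +90 → 90 ≥ 60
  db-m: +85 → 105 ≥ 100
  queue-1: +30 → 30 < 90
Round 3 — cache-1, db-m page on-call.
  worker-1: +95 → 95 ≥ 30
Round 4 — worker-1 pages on-call.
No further pages.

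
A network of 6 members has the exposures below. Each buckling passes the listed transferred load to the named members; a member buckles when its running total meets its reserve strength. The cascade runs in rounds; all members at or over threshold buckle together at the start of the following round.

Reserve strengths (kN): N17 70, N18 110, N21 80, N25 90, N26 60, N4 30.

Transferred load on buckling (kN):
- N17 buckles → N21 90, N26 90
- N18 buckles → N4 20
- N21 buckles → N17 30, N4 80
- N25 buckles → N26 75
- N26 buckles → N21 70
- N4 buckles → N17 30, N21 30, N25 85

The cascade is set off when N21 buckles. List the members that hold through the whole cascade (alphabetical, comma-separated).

N17, N18, N25, N26

Round 1 — N21 buckles (initial).
  N17: +30 → 30 < 70
  N4: +80 → 80 ≥ 30
Round 2 — N4 buckles.
  N17: +30 → 60 < 70
  N25: +85 → 85 < 90
No further bucklings.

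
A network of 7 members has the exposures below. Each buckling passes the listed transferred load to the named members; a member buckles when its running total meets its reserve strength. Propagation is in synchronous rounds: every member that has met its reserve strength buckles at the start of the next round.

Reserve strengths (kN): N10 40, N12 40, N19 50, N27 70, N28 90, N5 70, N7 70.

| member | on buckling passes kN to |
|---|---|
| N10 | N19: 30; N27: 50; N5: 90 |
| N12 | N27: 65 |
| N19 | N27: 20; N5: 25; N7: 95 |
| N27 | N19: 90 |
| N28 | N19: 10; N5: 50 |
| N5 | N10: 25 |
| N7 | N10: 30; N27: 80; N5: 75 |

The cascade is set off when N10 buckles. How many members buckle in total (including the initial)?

2

Round 1 — N10 buckles (initial).
  N19: +30 → 30 < 50
  N27: +50 → 50 < 70
  N5: +90 → 90 ≥ 70
Round 2 — N5 buckles.
No further bucklings.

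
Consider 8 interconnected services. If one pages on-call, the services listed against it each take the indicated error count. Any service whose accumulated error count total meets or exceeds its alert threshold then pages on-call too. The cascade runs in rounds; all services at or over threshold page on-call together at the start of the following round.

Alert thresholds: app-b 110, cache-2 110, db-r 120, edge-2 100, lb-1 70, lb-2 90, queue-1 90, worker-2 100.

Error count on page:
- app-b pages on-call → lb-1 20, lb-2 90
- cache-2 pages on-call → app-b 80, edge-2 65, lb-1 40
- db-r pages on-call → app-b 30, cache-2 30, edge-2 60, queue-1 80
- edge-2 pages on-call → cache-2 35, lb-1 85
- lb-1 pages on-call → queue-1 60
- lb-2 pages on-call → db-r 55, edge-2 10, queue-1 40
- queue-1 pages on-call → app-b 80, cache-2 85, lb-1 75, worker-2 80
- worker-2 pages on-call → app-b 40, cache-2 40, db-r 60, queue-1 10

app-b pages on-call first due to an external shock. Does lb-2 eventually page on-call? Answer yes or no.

yes

Round 1 — app-b pages on-call (initial).
  lb-1: +20 → 20 < 70
  lb-2: +90 → 90 ≥ 90
Round 2 — lb-2 pages on-call.
  db-r: +55 → 55 < 120
  edge-2: +10 → 10 < 100
  queue-1: +40 → 40 < 90
No further pages.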